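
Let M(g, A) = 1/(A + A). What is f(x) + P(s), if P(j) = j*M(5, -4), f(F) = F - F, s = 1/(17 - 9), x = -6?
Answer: -1/64 ≈ -0.015625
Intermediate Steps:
M(g, A) = 1/(2*A)
s = ⅛ (s = 1/8 = ⅛ ≈ 0.12500)
f(F) = 0
P(j) = -j/8 (P(j) = j*((½)/(-4)) = j*((½)*(-¼)) = j*(-⅛) = -j/8)
f(x) + P(s) = 0 - ⅛*⅛ = 0 - 1/64 = -1/64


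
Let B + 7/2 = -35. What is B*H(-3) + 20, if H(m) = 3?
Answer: -191/2 ≈ -95.500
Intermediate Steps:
B = -77/2 (B = -7/2 - 35 = -77/2 ≈ -38.500)
B*H(-3) + 20 = -77/2*3 + 20 = -231/2 + 20 = -191/2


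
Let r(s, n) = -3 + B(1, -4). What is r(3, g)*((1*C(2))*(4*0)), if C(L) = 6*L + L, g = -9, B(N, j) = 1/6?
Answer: 0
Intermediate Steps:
B(N, j) = 1/6
C(L) = 7*L
r(s, n) = -17/6 (r(s, n) = -3 + 1/6 = -17/6)
r(3, g)*((1*C(2))*(4*0)) = -17*1*(7*2)*4*0/6 = -17*1*14*0/6 = -119*0/3 = -17/6*0 = 0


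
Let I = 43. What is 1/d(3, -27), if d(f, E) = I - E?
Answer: 1/70 ≈ 0.014286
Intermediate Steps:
d(f, E) = 43 - E
1/d(3, -27) = 1/(43 - 1*(-27)) = 1/(43 + 27) = 1/70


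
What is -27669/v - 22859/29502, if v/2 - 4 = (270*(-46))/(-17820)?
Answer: -6736170986/2286405 ≈ -2946.2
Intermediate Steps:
v = 310/33 (v = 8 + 2*((270*(-46))/(-17820)) = 8 + 2*(-12420*(-1/17820)) = 8 + 2*(23/33) = 8 + 46/33 = 310/33 ≈ 9.3939)
-27669/v - 22859/29502 = -27669/310/33 - 22859/29502 = -27669*33/310 - 22859*1/29502 = -913077/310 - 22859/29502 = -6736170986/2286405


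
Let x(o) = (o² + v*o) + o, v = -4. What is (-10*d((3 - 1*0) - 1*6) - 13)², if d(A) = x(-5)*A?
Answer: 1408969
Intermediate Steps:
x(o) = o² - 3*o (x(o) = (o² - 4*o) + o = o² - 3*o)
d(A) = 40*A (d(A) = (-5*(-3 - 5))*A = (-5*(-8))*A = 40*A)
(-10*d((3 - 1*0) - 1*6) - 13)² = (-400*((3 - 1*0) - 1*6) - 13)² = (-400*((3 + 0) - 6) - 13)² = (-400*(3 - 6) - 13)² = (-400*(-3) - 13)² = (-10*(-120) - 13)² = (1200 - 13)² = 1187² = 1408969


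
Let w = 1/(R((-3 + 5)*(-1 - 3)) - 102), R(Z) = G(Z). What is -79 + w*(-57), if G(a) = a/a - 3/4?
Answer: -31925/407 ≈ -78.440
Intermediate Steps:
G(a) = ¼ (G(a) = 1 - 3*¼ = 1 - ¾ = ¼)
R(Z) = ¼
w = -4/407 (w = 1/(¼ - 102) = 1/(-407/4) = -4/407 ≈ -0.0098280)
-79 + w*(-57) = -79 - 4/407*(-57) = -79 + 228/407 = -31925/407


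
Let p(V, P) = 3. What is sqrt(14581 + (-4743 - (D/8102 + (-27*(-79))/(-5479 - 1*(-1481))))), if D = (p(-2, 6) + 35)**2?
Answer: sqrt(2580670562989323398)/16195898 ≈ 99.188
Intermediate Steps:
D = 1444 (D = (3 + 35)**2 = 38**2 = 1444)
sqrt(14581 + (-4743 - (D/8102 + (-27*(-79))/(-5479 - 1*(-1481))))) = sqrt(14581 + (-4743 - (1444/8102 + (-27*(-79))/(-5479 - 1*(-1481))))) = sqrt(14581 + (-4743 - (1444*(1/8102) + 2133/(-5479 + 1481)))) = sqrt(14581 + (-4743 - (722/4051 + 2133/(-3998)))) = sqrt(14581 + (-4743 - (722/4051 + 2133*(-1/3998)))) = sqrt(14581 + (-4743 - (722/4051 - 2133/3998))) = sqrt(14581 + (-4743 - 1*(-5754227/16195898))) = sqrt(14581 + (-4743 + 5754227/16195898)) = sqrt(14581 - 76811389987/16195898) = sqrt(159340998751/16195898) = sqrt(2580670562989323398)/16195898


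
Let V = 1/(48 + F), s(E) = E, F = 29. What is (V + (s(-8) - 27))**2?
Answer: 7257636/5929 ≈ 1224.1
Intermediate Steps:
V = 1/77 (V = 1/(48 + 29) = 1/77 ≈ 0.012987)
(V + (s(-8) - 27))**2 = (1/77 + (-8 - 27))**2 = (1/77 - 35)**2 = (-2694/77)**2 = 7257636/5929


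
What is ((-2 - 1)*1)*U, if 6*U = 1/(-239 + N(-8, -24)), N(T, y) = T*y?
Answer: 1/94 ≈ 0.010638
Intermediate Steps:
U = -1/282 (U = 1/(6*(-239 - 8*(-24))) = 1/(6*(-239 + 192)) = (⅙)/(-47) = (⅙)*(-1/47) = -1/282 ≈ -0.0035461)
((-2 - 1)*1)*U = ((-2 - 1)*1)*(-1/282) = -3*1*(-1/282) = -3*(-1/282) = 1/94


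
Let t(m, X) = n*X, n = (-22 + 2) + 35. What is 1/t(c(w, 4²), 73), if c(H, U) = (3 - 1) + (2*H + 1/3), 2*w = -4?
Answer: 1/1095 ≈ 0.00091324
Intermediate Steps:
w = -2 (w = (½)*(-4) = -2)
n = 15 (n = -20 + 35 = 15)
c(H, U) = 7/3 + 2*H (c(H, U) = 2 + (2*H + ⅓) = 2 + (⅓ + 2*H) = 7/3 + 2*H)
t(m, X) = 15*X
1/t(c(w, 4²), 73) = 1/(15*73) = 1/1095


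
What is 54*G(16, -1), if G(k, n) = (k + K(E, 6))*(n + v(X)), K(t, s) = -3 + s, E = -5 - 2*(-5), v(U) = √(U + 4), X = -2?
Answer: -1026 + 1026*√2 ≈ 424.98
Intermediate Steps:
v(U) = √(4 + U)
E = 5 (E = -5 + 10 = 5)
G(k, n) = (3 + k)*(n + √2) (G(k, n) = (k + (-3 + 6))*(n + √(4 - 2)) = (k + 3)*(n + √2) = (3 + k)*(n + √2))
54*G(16, -1) = 54*(3*(-1) + 3*√2 + 16*(-1) + 16*√2) = 54*(-3 + 3*√2 - 16 + 16*√2) = 54*(-19 + 19*√2) = -1026 + 1026*√2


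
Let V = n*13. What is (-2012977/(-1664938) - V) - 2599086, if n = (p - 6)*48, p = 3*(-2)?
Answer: -4314847977947/1664938 ≈ -2.5916e+6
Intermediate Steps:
p = -6
n = -576 (n = (-6 - 6)*48 = -12*48 = -576)
V = -7488 (V = -576*13 = -7488)
(-2012977/(-1664938) - V) - 2599086 = (-2012977/(-1664938) - 1*(-7488)) - 2599086 = (-2012977*(-1/1664938) + 7488) - 2599086 = (2012977/1664938 + 7488) - 2599086 = 12469068721/1664938 - 2599086 = -4314847977947/1664938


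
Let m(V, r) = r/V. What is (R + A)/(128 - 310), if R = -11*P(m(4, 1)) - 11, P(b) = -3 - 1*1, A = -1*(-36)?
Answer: -69/182 ≈ -0.37912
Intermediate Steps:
A = 36
P(b) = -4 (P(b) = -3 - 1 = -4)
R = 33 (R = -11*(-4) - 11 = 44 - 11 = 33)
(R + A)/(128 - 310) = (33 + 36)/(128 - 310) = 69/(-182) = 69*(-1/182) = -69/182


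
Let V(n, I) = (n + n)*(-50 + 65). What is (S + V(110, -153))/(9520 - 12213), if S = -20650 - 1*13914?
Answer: 31264/2693 ≈ 11.609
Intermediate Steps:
V(n, I) = 30*n (V(n, I) = (2*n)*15 = 30*n)
S = -34564 (S = -20650 - 13914 = -34564)
(S + V(110, -153))/(9520 - 12213) = (-34564 + 30*110)/(9520 - 12213) = (-34564 + 3300)/(-2693) = -31264*(-1/2693) = 31264/2693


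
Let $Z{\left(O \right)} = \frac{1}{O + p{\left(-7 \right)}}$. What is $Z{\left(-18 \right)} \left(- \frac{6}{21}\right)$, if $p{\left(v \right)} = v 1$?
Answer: $\frac{2}{175} \approx 0.011429$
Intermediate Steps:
$p{\left(v \right)} = v$
$Z{\left(O \right)} = \frac{1}{-7 + O}$ ($Z{\left(O \right)} = \frac{1}{O - 7} = \frac{1}{-7 + O}$)
$Z{\left(-18 \right)} \left(- \frac{6}{21}\right) = \frac{\left(-6\right) \frac{1}{21}}{-7 - 18} = \frac{\left(-6\right) \frac{1}{21}}{-25} = \left(- \frac{1}{25}\right) \left(- \frac{2}{7}\right) = \frac{2}{175}$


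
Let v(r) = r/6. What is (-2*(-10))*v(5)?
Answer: 50/3 ≈ 16.667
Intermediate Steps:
v(r) = r/6 (v(r) = r*(⅙) = r/6)
(-2*(-10))*v(5) = (-2*(-10))*((⅙)*5) = 20*(⅚) = 50/3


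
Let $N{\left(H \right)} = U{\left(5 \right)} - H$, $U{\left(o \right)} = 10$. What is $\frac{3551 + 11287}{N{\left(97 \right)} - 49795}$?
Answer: $- \frac{7419}{24941} \approx -0.29746$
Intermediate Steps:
$N{\left(H \right)} = 10 - H$
$\frac{3551 + 11287}{N{\left(97 \right)} - 49795} = \frac{3551 + 11287}{\left(10 - 97\right) - 49795} = \frac{14838}{\left(10 - 97\right) - 49795} = \frac{14838}{-87 - 49795} = \frac{14838}{-49882} = 14838 \left(- \frac{1}{49882}\right) = - \frac{7419}{24941}$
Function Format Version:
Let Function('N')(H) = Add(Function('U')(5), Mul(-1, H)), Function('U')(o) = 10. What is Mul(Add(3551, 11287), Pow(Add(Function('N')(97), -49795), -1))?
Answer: Rational(-7419, 24941) ≈ -0.29746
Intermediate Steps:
Function('N')(H) = Add(10, Mul(-1, H))
Mul(Add(3551, 11287), Pow(Add(Function('N')(97), -49795), -1)) = Mul(Add(3551, 11287), Pow(Add(Add(10, Mul(-1, 97)), -49795), -1)) = Mul(14838, Pow(Add(Add(10, -97), -49795), -1)) = Mul(14838, Pow(Add(-87, -49795), -1)) = Mul(14838, Pow(-49882, -1)) = Mul(14838, Rational(-1, 49882)) = Rational(-7419, 24941)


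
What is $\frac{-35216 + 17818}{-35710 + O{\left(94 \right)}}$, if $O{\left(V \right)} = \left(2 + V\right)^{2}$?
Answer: $\frac{8699}{13247} \approx 0.65668$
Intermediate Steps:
$\frac{-35216 + 17818}{-35710 + O{\left(94 \right)}} = \frac{-35216 + 17818}{-35710 + \left(2 + 94\right)^{2}} = - \frac{17398}{-35710 + 96^{2}} = - \frac{17398}{-35710 + 9216} = - \frac{17398}{-26494} = \left(-17398\right) \left(- \frac{1}{26494}\right) = \frac{8699}{13247}$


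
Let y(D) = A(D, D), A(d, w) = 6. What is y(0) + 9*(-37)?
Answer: -327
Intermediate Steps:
y(D) = 6
y(0) + 9*(-37) = 6 + 9*(-37) = 6 - 333 = -327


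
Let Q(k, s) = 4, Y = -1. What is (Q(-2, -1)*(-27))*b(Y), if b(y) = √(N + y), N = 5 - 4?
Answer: 0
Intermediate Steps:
N = 1
b(y) = √(1 + y)
(Q(-2, -1)*(-27))*b(Y) = (4*(-27))*√(1 - 1) = -108*√0 = -108*0 = 0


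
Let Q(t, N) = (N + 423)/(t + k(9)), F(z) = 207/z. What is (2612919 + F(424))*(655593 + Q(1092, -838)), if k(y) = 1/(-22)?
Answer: 17448302499533595267/10185752 ≈ 1.7130e+12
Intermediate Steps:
k(y) = -1/22
Q(t, N) = (423 + N)/(-1/22 + t) (Q(t, N) = (N + 423)/(t - 1/22) = (423 + N)/(-1/22 + t))
(2612919 + F(424))*(655593 + Q(1092, -838)) = (2612919 + 207/424)*(655593 + 22*(423 - 838)/(-1 + 22*1092)) = (2612919 + 207*(1/424))*(655593 + 22*(-415)/(-1 + 24024)) = (2612919 + 207/424)*(655593 + 22*(-415)/24023) = 1107877863*(655593 + 22*(1/24023)*(-415))/424 = 1107877863*(655593 - 9130/24023)/424 = (1107877863/424)*(15749301509/24023) = 17448302499533595267/10185752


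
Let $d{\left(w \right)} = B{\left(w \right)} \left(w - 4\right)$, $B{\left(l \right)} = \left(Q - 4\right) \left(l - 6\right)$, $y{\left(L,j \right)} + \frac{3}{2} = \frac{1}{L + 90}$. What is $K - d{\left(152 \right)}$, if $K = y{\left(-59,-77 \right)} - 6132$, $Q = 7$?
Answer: $- \frac{4399363}{62} \approx -70958.0$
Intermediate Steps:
$y{\left(L,j \right)} = - \frac{3}{2} + \frac{1}{90 + L}$ ($y{\left(L,j \right)} = - \frac{3}{2} + \frac{1}{L + 90} = - \frac{3}{2} + \frac{1}{90 + L}$)
$B{\left(l \right)} = -18 + 3 l$ ($B{\left(l \right)} = \left(7 - 4\right) \left(l - 6\right) = 3 \left(-6 + l\right) = -18 + 3 l$)
$K = - \frac{380275}{62}$ ($K = \frac{-268 - -177}{2 \left(90 - 59\right)} - 6132 = \frac{-268 + 177}{2 \cdot 31} - 6132 = \frac{1}{2} \cdot \frac{1}{31} \left(-91\right) - 6132 = - \frac{91}{62} - 6132 = - \frac{380275}{62} \approx -6133.5$)
$d{\left(w \right)} = \left(-18 + 3 w\right) \left(-4 + w\right)$ ($d{\left(w \right)} = \left(-18 + 3 w\right) \left(w - 4\right) = \left(-18 + 3 w\right) \left(-4 + w\right)$)
$K - d{\left(152 \right)} = - \frac{380275}{62} - 3 \left(-6 + 152\right) \left(-4 + 152\right) = - \frac{380275}{62} - 3 \cdot 146 \cdot 148 = - \frac{380275}{62} - 64824 = - \frac{4399363}{62}$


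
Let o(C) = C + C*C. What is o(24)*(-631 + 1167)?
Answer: 321600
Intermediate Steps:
o(C) = C + C²
o(24)*(-631 + 1167) = (24*(1 + 24))*(-631 + 1167) = (24*25)*536 = 600*536 = 321600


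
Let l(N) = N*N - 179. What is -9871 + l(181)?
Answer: 22711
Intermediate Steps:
l(N) = -179 + N**2 (l(N) = N**2 - 179 = -179 + N**2)
-9871 + l(181) = -9871 + (-179 + 181**2) = -9871 + (-179 + 32761) = -9871 + 32582 = 22711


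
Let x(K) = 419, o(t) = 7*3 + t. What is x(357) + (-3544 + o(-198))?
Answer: -3302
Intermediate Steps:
o(t) = 21 + t
x(357) + (-3544 + o(-198)) = 419 + (-3544 + (21 - 198)) = 419 + (-3544 - 177) = 419 - 3721 = -3302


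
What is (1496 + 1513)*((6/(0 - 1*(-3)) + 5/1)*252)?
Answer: 5307876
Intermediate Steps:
(1496 + 1513)*((6/(0 - 1*(-3)) + 5/1)*252) = 3009*((6/(0 + 3) + 5*1)*252) = 3009*((6/3 + 5)*252) = 3009*((6*(1/3) + 5)*252) = 3009*((2 + 5)*252) = 3009*(7*252) = 3009*1764 = 5307876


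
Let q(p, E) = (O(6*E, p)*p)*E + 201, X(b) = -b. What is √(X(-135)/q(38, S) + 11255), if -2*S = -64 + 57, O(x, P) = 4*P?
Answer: √4691693276990/20417 ≈ 106.09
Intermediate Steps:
S = 7/2 (S = -(-64 + 57)/2 = -½*(-7) = 7/2 ≈ 3.5000)
q(p, E) = 201 + 4*E*p² (q(p, E) = ((4*p)*p)*E + 201 = (4*p²)*E + 201 = 4*E*p² + 201 = 201 + 4*E*p²)
√(X(-135)/q(38, S) + 11255) = √((-1*(-135))/(201 + 4*(7/2)*38²) + 11255) = √(135/(201 + 4*(7/2)*1444) + 11255) = √(135/(201 + 20216) + 11255) = √(135/20417 + 11255) = √(229793470/20417) = √4691693276990/20417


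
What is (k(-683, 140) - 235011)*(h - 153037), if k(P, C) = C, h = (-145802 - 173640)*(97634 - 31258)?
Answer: 4980072035670459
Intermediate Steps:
h = -21203282192 (h = -319442*66376 = -21203282192)
(k(-683, 140) - 235011)*(h - 153037) = (140 - 235011)*(-21203282192 - 153037) = -234871*(-21203435229) = 4980072035670459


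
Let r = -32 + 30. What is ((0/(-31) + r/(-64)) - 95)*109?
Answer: -331251/32 ≈ -10352.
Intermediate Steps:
r = -2
((0/(-31) + r/(-64)) - 95)*109 = ((0/(-31) - 2/(-64)) - 95)*109 = ((0*(-1/31) - 2*(-1/64)) - 95)*109 = ((0 + 1/32) - 95)*109 = (1/32 - 95)*109 = -3039/32*109 = -331251/32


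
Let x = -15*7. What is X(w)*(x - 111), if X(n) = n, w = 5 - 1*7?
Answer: 432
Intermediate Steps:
w = -2 (w = 5 - 7 = -2)
x = -105
X(w)*(x - 111) = -2*(-105 - 111) = -2*(-216) = 432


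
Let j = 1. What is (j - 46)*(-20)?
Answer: 900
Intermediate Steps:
(j - 46)*(-20) = (1 - 46)*(-20) = -45*(-20) = 900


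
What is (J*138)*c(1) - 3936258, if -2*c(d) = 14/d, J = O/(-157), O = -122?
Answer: -618110358/157 ≈ -3.9370e+6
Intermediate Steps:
J = 122/157 (J = -122/(-157) = -122*(-1/157) = 122/157 ≈ 0.77707)
c(d) = -7/d
(J*138)*c(1) - 3936258 = ((122/157)*138)*(-7/1) - 3936258 = 16836*(-7*1)/157 - 3936258 = (16836/157)*(-7) - 3936258 = -117852/157 - 3936258 = -618110358/157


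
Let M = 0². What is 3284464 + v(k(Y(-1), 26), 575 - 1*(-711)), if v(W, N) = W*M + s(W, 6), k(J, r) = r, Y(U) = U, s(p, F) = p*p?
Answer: 3285140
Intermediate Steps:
s(p, F) = p²
M = 0
v(W, N) = W² (v(W, N) = W*0 + W² = 0 + W² = W²)
3284464 + v(k(Y(-1), 26), 575 - 1*(-711)) = 3284464 + 26² = 3284464 + 676 = 3285140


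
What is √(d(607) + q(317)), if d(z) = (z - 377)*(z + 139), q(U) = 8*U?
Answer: 2*√43529 ≈ 417.27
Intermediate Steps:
d(z) = (-377 + z)*(139 + z)
√(d(607) + q(317)) = √((-52403 + 607² - 238*607) + 8*317) = √((-52403 + 368449 - 144466) + 2536) = √(171580 + 2536) = √174116 = 2*√43529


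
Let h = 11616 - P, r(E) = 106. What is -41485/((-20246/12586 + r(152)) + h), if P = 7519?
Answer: -261065105/26439356 ≈ -9.8741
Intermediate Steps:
h = 4097 (h = 11616 - 1*7519 = 11616 - 7519 = 4097)
-41485/((-20246/12586 + r(152)) + h) = -41485/((-20246/12586 + 106) + 4097) = -41485/((-20246*1/12586 + 106) + 4097) = -41485/((-10123/6293 + 106) + 4097) = -41485/(656935/6293 + 4097) = -41485/26439356/6293 = -41485*6293/26439356 = -261065105/26439356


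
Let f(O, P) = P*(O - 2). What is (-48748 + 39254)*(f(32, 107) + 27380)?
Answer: -290421460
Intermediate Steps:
f(O, P) = P*(-2 + O)
(-48748 + 39254)*(f(32, 107) + 27380) = (-48748 + 39254)*(107*(-2 + 32) + 27380) = -9494*(107*30 + 27380) = -9494*(3210 + 27380) = -9494*30590 = -290421460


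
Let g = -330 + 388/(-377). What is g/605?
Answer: -124798/228085 ≈ -0.54716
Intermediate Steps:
g = -124798/377 (g = -330 + 388*(-1/377) = -330 - 388/377 = -124798/377 ≈ -331.03)
g/605 = -124798/377/605 = -124798/377*1/605 = -124798/228085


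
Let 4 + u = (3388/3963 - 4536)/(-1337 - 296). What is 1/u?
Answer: -6471579/7913536 ≈ -0.81779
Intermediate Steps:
u = -7913536/6471579 (u = -4 + (3388/3963 - 4536)/(-1337 - 296) = -4 + (3388*(1/3963) - 4536)/(-1633) = -4 + (3388/3963 - 4536)*(-1/1633) = -4 - 17972780/3963*(-1/1633) = -4 + 17972780/6471579 = -7913536/6471579 ≈ -1.2228)
1/u = 1/(-7913536/6471579) = -6471579/7913536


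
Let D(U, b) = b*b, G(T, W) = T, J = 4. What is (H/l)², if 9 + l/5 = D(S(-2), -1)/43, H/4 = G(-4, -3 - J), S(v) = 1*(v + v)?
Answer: 118336/931225 ≈ 0.12708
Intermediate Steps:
S(v) = 2*v (S(v) = 1*(2*v) = 2*v)
H = -16 (H = 4*(-4) = -16)
D(U, b) = b²
l = -1930/43 (l = -45 + 5*((-1)²/43) = -45 + 5*(1*(1/43)) = -45 + 5*(1/43) = -45 + 5/43 = -1930/43 ≈ -44.884)
(H/l)² = (-16/(-1930/43))² = (-16*(-43/1930))² = (344/965)² = 118336/931225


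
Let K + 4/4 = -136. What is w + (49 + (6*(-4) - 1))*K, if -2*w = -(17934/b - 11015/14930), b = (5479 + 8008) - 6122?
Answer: -48193780937/14661260 ≈ -3287.2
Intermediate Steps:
b = 7365 (b = 13487 - 6122 = 7365)
K = -137 (K = -1 - 136 = -137)
w = 12441943/14661260 (w = -(-1)*(17934/7365 - 11015/14930)/2 = -(-1)*(17934*(1/7365) - 11015*1/14930)/2 = -(-1)*(5978/2455 - 2203/2986)/2 = -(-1)*12441943/(2*7330630) = -½*(-12441943/7330630) = 12441943/14661260 ≈ 0.84863)
w + (49 + (6*(-4) - 1))*K = 12441943/14661260 + (49 + (6*(-4) - 1))*(-137) = 12441943/14661260 + (49 + (-24 - 1))*(-137) = 12441943/14661260 + (49 - 25)*(-137) = 12441943/14661260 + 24*(-137) = 12441943/14661260 - 3288 = -48193780937/14661260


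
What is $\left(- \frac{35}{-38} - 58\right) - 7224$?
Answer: $- \frac{276681}{38} \approx -7281.1$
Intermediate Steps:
$\left(- \frac{35}{-38} - 58\right) - 7224 = \left(\left(-35\right) \left(- \frac{1}{38}\right) - 58\right) - 7224 = \left(\frac{35}{38} - 58\right) - 7224 = - \frac{2169}{38} - 7224 = - \frac{276681}{38}$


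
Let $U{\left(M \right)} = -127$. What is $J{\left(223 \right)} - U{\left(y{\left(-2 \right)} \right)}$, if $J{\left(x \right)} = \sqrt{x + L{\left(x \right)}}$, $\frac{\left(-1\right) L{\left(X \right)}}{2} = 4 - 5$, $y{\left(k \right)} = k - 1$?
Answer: $142$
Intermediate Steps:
$y{\left(k \right)} = -1 + k$ ($y{\left(k \right)} = k - 1 = -1 + k$)
$L{\left(X \right)} = 2$ ($L{\left(X \right)} = - 2 \left(4 - 5\right) = \left(-2\right) \left(-1\right) = 2$)
$J{\left(x \right)} = \sqrt{2 + x}$ ($J{\left(x \right)} = \sqrt{x + 2} = \sqrt{2 + x}$)
$J{\left(223 \right)} - U{\left(y{\left(-2 \right)} \right)} = \sqrt{2 + 223} - -127 = \sqrt{225} + 127 = 15 + 127 = 142$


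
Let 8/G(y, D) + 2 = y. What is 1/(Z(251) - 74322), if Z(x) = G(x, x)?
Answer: -249/18506170 ≈ -1.3455e-5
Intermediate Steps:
G(y, D) = 8/(-2 + y)
Z(x) = 8/(-2 + x)
1/(Z(251) - 74322) = 1/(8/(-2 + 251) - 74322) = 1/(8/249 - 74322) = 1/(-18506170/249) = -249/18506170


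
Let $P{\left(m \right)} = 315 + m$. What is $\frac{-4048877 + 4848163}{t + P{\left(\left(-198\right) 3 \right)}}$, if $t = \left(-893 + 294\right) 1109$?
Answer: $- \frac{399643}{332285} \approx -1.2027$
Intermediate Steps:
$t = -664291$ ($t = \left(-599\right) 1109 = -664291$)
$\frac{-4048877 + 4848163}{t + P{\left(\left(-198\right) 3 \right)}} = \frac{-4048877 + 4848163}{-664291 + \left(315 - 594\right)} = \frac{799286}{-664291 + \left(315 - 594\right)} = \frac{799286}{-664291 - 279} = \frac{799286}{-664570} = 799286 \left(- \frac{1}{664570}\right) = - \frac{399643}{332285}$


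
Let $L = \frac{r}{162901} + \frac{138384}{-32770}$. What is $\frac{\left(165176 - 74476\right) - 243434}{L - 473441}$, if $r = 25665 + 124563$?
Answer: $\frac{407667342057590}{1263685752167497} \approx 0.3226$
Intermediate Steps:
$r = 150228$
$L = - \frac{8809960212}{2669132885}$ ($L = \frac{150228}{162901} + \frac{138384}{-32770} = 150228 \cdot \frac{1}{162901} + 138384 \left(- \frac{1}{32770}\right) = \frac{150228}{162901} - \frac{69192}{16385} = - \frac{8809960212}{2669132885} \approx -3.3007$)
$\frac{\left(165176 - 74476\right) - 243434}{L - 473441} = \frac{\left(165176 - 74476\right) - 243434}{- \frac{8809960212}{2669132885} - 473441} = \frac{90700 - 243434}{- \frac{1263685752167497}{2669132885}} = \left(-152734\right) \left(- \frac{2669132885}{1263685752167497}\right) = \frac{407667342057590}{1263685752167497}$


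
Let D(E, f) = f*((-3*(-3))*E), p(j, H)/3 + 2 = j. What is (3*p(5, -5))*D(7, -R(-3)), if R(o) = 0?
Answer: 0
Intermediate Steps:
p(j, H) = -6 + 3*j
D(E, f) = 9*E*f (D(E, f) = f*(9*E) = 9*E*f)
(3*p(5, -5))*D(7, -R(-3)) = (3*(-6 + 3*5))*(9*7*(-1*0)) = (3*(-6 + 15))*(9*7*0) = (3*9)*0 = 27*0 = 0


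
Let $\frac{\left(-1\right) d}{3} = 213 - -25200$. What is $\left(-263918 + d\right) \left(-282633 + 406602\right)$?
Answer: $-42168923133$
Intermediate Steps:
$d = -76239$ ($d = - 3 \left(213 - -25200\right) = - 3 \left(213 + 25200\right) = \left(-3\right) 25413 = -76239$)
$\left(-263918 + d\right) \left(-282633 + 406602\right) = \left(-263918 - 76239\right) \left(-282633 + 406602\right) = \left(-340157\right) 123969 = -42168923133$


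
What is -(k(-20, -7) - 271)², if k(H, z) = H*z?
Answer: -17161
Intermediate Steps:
-(k(-20, -7) - 271)² = -(-20*(-7) - 271)² = -(140 - 271)² = -1*(-131)² = -1*17161 = -17161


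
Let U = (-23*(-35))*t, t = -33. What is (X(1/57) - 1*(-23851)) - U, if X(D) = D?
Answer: 2873713/57 ≈ 50416.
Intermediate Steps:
U = -26565 (U = -23*(-35)*(-33) = 805*(-33) = -26565)
(X(1/57) - 1*(-23851)) - U = (1/57 - 1*(-23851)) - 1*(-26565) = (1/57 + 23851) + 26565 = 1359508/57 + 26565 = 2873713/57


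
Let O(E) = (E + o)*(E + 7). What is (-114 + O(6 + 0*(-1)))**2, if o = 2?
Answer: 100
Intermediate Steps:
O(E) = (2 + E)*(7 + E) (O(E) = (E + 2)*(E + 7) = (2 + E)*(7 + E))
(-114 + O(6 + 0*(-1)))**2 = (-114 + (14 + (6 + 0*(-1))**2 + 9*(6 + 0*(-1))))**2 = (-114 + (14 + (6 + 0)**2 + 9*(6 + 0)))**2 = (-114 + (14 + 6**2 + 9*6))**2 = (-114 + (14 + 36 + 54))**2 = (-114 + 104)**2 = (-10)**2 = 100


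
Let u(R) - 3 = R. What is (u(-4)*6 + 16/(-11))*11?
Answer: -82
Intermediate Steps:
u(R) = 3 + R
(u(-4)*6 + 16/(-11))*11 = ((3 - 4)*6 + 16/(-11))*11 = (-1*6 + 16*(-1/11))*11 = (-6 - 16/11)*11 = -82/11*11 = -82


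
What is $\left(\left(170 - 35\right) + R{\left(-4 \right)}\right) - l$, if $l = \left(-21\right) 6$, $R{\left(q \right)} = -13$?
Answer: $248$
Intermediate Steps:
$l = -126$
$\left(\left(170 - 35\right) + R{\left(-4 \right)}\right) - l = \left(\left(170 - 35\right) - 13\right) - -126 = \left(135 - 13\right) + 126 = 122 + 126 = 248$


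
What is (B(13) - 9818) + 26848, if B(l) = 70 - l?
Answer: 17087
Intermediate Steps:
(B(13) - 9818) + 26848 = ((70 - 1*13) - 9818) + 26848 = ((70 - 13) - 9818) + 26848 = (57 - 9818) + 26848 = -9761 + 26848 = 17087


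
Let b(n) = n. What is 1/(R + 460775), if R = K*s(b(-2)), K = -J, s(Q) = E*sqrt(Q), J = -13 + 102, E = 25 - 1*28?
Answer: 460775/212313743203 - 267*I*sqrt(2)/212313743203 ≈ 2.1703e-6 - 1.7785e-9*I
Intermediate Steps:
E = -3 (E = 25 - 28 = -3)
J = 89
s(Q) = -3*sqrt(Q)
K = -89 (K = -1*89 = -89)
R = 267*I*sqrt(2) (R = -(-267)*sqrt(-2) = -(-267)*I*sqrt(2) = 267*I*sqrt(2) ≈ 377.6*I)
1/(R + 460775) = 1/(267*I*sqrt(2) + 460775) = 1/(460775 + 267*I*sqrt(2))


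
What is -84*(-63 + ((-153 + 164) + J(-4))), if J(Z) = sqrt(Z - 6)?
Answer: 4368 - 84*I*sqrt(10) ≈ 4368.0 - 265.63*I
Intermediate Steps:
J(Z) = sqrt(-6 + Z)
-84*(-63 + ((-153 + 164) + J(-4))) = -84*(-63 + ((-153 + 164) + sqrt(-6 - 4))) = -84*(-63 + (11 + sqrt(-10))) = -84*(-63 + (11 + I*sqrt(10))) = -84*(-52 + I*sqrt(10)) = 4368 - 84*I*sqrt(10)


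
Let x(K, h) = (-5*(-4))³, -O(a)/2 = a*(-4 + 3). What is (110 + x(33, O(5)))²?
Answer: 65772100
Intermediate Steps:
O(a) = 2*a (O(a) = -2*a*(-4 + 3) = -2*a*(-1) = -(-2)*a = 2*a)
x(K, h) = 8000 (x(K, h) = 20³ = 8000)
(110 + x(33, O(5)))² = (110 + 8000)² = 8110² = 65772100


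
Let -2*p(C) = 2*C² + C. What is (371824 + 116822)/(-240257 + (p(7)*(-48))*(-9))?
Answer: -488646/262937 ≈ -1.8584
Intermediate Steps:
p(C) = -C² - C/2 (p(C) = -(2*C² + C)/2 = -(C + 2*C²)/2 = -C² - C/2)
(371824 + 116822)/(-240257 + (p(7)*(-48))*(-9)) = (371824 + 116822)/(-240257 + (-1*7*(½ + 7)*(-48))*(-9)) = 488646/(-240257 + (-1*7*15/2*(-48))*(-9)) = 488646/(-240257 - 105/2*(-48)*(-9)) = 488646/(-240257 + 2520*(-9)) = 488646/(-240257 - 22680) = 488646/(-262937) = 488646*(-1/262937) = -488646/262937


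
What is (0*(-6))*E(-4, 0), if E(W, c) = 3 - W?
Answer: 0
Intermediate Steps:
(0*(-6))*E(-4, 0) = (0*(-6))*(3 - 1*(-4)) = 0*(3 + 4) = 0*7 = 0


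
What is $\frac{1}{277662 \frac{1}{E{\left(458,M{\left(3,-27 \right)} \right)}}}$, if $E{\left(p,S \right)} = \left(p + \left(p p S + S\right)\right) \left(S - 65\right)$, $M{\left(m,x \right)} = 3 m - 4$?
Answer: $- \frac{10492830}{46277} \approx -226.74$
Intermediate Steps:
$M{\left(m,x \right)} = -4 + 3 m$
$E{\left(p,S \right)} = \left(-65 + S\right) \left(S + p + S p^{2}\right)$ ($E{\left(p,S \right)} = \left(p + \left(p^{2} S + S\right)\right) \left(-65 + S\right) = \left(p + \left(S p^{2} + S\right)\right) \left(-65 + S\right) = \left(p + \left(S + S p^{2}\right)\right) \left(-65 + S\right) = \left(S + p + S p^{2}\right) \left(-65 + S\right) = \left(-65 + S\right) \left(S + p + S p^{2}\right)$)
$\frac{1}{277662 \frac{1}{E{\left(458,M{\left(3,-27 \right)} \right)}}} = \frac{1}{277662 \frac{1}{\left(-4 + 3 \cdot 3\right)^{2} - 65 \left(-4 + 3 \cdot 3\right) - 29770 + \left(-4 + 3 \cdot 3\right) 458 + \left(-4 + 3 \cdot 3\right)^{2} \cdot 458^{2} - 65 \left(-4 + 3 \cdot 3\right) 458^{2}}} = \frac{1}{277662 \frac{1}{\left(-4 + 9\right)^{2} - 65 \left(-4 + 9\right) - 29770 + \left(-4 + 9\right) 458 + \left(-4 + 9\right)^{2} \cdot 209764 - 65 \left(-4 + 9\right) 209764}} = \frac{1}{277662 \frac{1}{5^{2} - 325 - 29770 + 5 \cdot 458 + 5^{2} \cdot 209764 - 325 \cdot 209764}} = \frac{1}{277662 \frac{1}{25 - 325 - 29770 + 2290 + 25 \cdot 209764 - 68173300}} = \frac{1}{277662 \frac{1}{25 - 325 - 29770 + 2290 + 5244100 - 68173300}} = \frac{1}{277662 \frac{1}{-62956980}} = \frac{1}{277662 \left(- \frac{1}{62956980}\right)} = \frac{1}{- \frac{46277}{10492830}} = - \frac{10492830}{46277}$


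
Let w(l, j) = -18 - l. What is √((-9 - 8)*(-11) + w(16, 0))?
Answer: 3*√17 ≈ 12.369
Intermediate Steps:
√((-9 - 8)*(-11) + w(16, 0)) = √((-9 - 8)*(-11) + (-18 - 1*16)) = √(-17*(-11) + (-18 - 16)) = √(187 - 34) = √153 = 3*√17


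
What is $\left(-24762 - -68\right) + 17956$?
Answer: $-6738$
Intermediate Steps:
$\left(-24762 - -68\right) + 17956 = \left(-24762 + \left(-34 + 102\right)\right) + 17956 = \left(-24762 + 68\right) + 17956 = -24694 + 17956 = -6738$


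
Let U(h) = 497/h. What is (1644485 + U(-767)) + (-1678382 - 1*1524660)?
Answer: -1195413716/767 ≈ -1.5586e+6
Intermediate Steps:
(1644485 + U(-767)) + (-1678382 - 1*1524660) = (1644485 + 497/(-767)) + (-1678382 - 1*1524660) = (1644485 + 497*(-1/767)) + (-1678382 - 1524660) = (1644485 - 497/767) - 3203042 = 1261319498/767 - 3203042 = -1195413716/767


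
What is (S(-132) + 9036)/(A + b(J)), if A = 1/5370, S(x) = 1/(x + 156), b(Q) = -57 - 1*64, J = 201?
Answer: -194094175/2599076 ≈ -74.678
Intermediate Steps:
b(Q) = -121 (b(Q) = -57 - 64 = -121)
S(x) = 1/(156 + x)
A = 1/5370 ≈ 0.00018622
(S(-132) + 9036)/(A + b(J)) = (1/(156 - 132) + 9036)/(1/5370 - 121) = (1/24 + 9036)/(-649769/5370) = (1/24 + 9036)*(-5370/649769) = (216865/24)*(-5370/649769) = -194094175/2599076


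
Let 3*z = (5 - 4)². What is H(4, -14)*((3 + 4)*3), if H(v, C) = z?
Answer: 7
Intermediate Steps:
z = ⅓ (z = (5 - 4)²/3 = (⅓)*1² = (⅓)*1 = ⅓ ≈ 0.33333)
H(v, C) = ⅓
H(4, -14)*((3 + 4)*3) = ((3 + 4)*3)/3 = (7*3)/3 = (⅓)*21 = 7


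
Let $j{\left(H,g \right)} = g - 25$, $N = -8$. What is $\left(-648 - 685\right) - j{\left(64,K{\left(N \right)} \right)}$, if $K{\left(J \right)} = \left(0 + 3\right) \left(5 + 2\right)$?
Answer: $-1329$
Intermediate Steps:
$K{\left(J \right)} = 21$ ($K{\left(J \right)} = 3 \cdot 7 = 21$)
$j{\left(H,g \right)} = -25 + g$ ($j{\left(H,g \right)} = g - 25 = -25 + g$)
$\left(-648 - 685\right) - j{\left(64,K{\left(N \right)} \right)} = \left(-648 - 685\right) - \left(-25 + 21\right) = -1333 - -4 = -1333 + 4 = -1329$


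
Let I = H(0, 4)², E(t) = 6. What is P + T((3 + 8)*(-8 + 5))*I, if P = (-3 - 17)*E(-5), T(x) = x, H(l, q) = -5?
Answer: -945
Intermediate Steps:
I = 25 (I = (-5)² = 25)
P = -120 (P = (-3 - 17)*6 = -20*6 = -120)
P + T((3 + 8)*(-8 + 5))*I = -120 + ((3 + 8)*(-8 + 5))*25 = -120 + (11*(-3))*25 = -120 - 33*25 = -120 - 825 = -945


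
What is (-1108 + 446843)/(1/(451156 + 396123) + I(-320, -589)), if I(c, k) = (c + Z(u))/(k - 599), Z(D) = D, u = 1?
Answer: 40787485747020/24571199 ≈ 1.6600e+6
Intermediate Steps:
I(c, k) = (1 + c)/(-599 + k) (I(c, k) = (c + 1)/(k - 599) = (1 + c)/(-599 + k))
(-1108 + 446843)/(1/(451156 + 396123) + I(-320, -589)) = (-1108 + 446843)/(1/(451156 + 396123) + (1 - 320)/(-599 - 589)) = 445735/(1/847279 - 319/(-1188)) = 445735/(1/847279 - 1/1188*(-319)) = 445735/(1/847279 + 29/108) = 445735/(24571199/91506132) = 445735*(91506132/24571199) = 40787485747020/24571199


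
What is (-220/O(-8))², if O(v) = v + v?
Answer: 3025/16 ≈ 189.06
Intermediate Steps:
O(v) = 2*v
(-220/O(-8))² = (-220/(2*(-8)))² = (-220/(-16))² = (-220*(-1/16))² = (55/4)² = 3025/16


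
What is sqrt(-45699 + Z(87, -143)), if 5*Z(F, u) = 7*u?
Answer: 2*I*sqrt(286870)/5 ≈ 214.24*I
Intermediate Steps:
Z(F, u) = 7*u/5 (Z(F, u) = (7*u)/5 = 7*u/5)
sqrt(-45699 + Z(87, -143)) = sqrt(-45699 + (7/5)*(-143)) = sqrt(-45699 - 1001/5) = sqrt(-229496/5) = 2*I*sqrt(286870)/5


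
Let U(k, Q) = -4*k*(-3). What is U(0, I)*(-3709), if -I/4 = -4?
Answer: 0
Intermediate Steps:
I = 16 (I = -4*(-4) = 16)
U(k, Q) = 12*k
U(0, I)*(-3709) = (12*0)*(-3709) = 0*(-3709) = 0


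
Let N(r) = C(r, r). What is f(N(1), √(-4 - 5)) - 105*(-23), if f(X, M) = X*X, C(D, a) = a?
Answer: 2416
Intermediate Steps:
N(r) = r
f(X, M) = X²
f(N(1), √(-4 - 5)) - 105*(-23) = 1² - 105*(-23) = 1 + 2415 = 2416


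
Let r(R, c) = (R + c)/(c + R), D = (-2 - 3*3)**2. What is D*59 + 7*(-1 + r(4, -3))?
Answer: 7139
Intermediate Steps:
D = 121 (D = (-2 - 9)**2 = (-11)**2 = 121)
r(R, c) = 1 (r(R, c) = (R + c)/(R + c) = 1)
D*59 + 7*(-1 + r(4, -3)) = 121*59 + 7*(-1 + 1) = 7139 + 7*0 = 7139 + 0 = 7139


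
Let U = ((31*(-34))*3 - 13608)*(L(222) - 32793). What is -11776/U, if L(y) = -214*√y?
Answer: -64361728/2977273512915 + 1260032*√222/8931820538745 ≈ -1.9516e-5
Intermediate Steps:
U = 549938610 + 3588780*√222 (U = ((31*(-34))*3 - 13608)*(-214*√222 - 32793) = (-1054*3 - 13608)*(-32793 - 214*√222) = (-3162 - 13608)*(-32793 - 214*√222) = -16770*(-32793 - 214*√222) = 549938610 + 3588780*√222 ≈ 6.0341e+8)
-11776/U = -11776/(549938610 + 3588780*√222)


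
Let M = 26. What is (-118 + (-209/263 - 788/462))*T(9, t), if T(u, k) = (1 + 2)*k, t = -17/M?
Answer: 9573295/40502 ≈ 236.37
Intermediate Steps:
t = -17/26 ≈ -0.65385
T(u, k) = 3*k
(-118 + (-209/263 - 788/462))*T(9, t) = (-118 + (-209/263 - 788/462))*(3*(-17/26)) = (-118 + (-209*1/263 - 788*1/462))*(-51/26) = (-118 + (-209/263 - 394/231))*(-51/26) = (-118 - 151901/60753)*(-51/26) = -7320755/60753*(-51/26) = 9573295/40502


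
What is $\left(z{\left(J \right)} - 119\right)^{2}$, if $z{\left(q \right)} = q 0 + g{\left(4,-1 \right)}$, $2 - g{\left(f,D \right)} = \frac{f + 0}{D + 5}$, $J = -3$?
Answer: $13924$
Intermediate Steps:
$g{\left(f,D \right)} = 2 - \frac{f}{5 + D}$ ($g{\left(f,D \right)} = 2 - \frac{f + 0}{D + 5} = 2 - \frac{f}{5 + D}$)
$z{\left(q \right)} = 1$ ($z{\left(q \right)} = q 0 + \frac{10 - 4 + 2 \left(-1\right)}{5 - 1} = 0 + \frac{10 - 4 - 2}{4} = 0 + \frac{1}{4} \cdot 4 = 0 + 1 = 1$)
$\left(z{\left(J \right)} - 119\right)^{2} = \left(1 - 119\right)^{2} = \left(-118\right)^{2} = 13924$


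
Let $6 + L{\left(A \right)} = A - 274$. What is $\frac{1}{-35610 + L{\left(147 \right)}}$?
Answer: $- \frac{1}{35743} \approx -2.7978 \cdot 10^{-5}$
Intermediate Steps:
$L{\left(A \right)} = -280 + A$ ($L{\left(A \right)} = -6 + \left(A - 274\right) = -6 + \left(-274 + A\right) = -280 + A$)
$\frac{1}{-35610 + L{\left(147 \right)}} = \frac{1}{-35610 + \left(-280 + 147\right)} = \frac{1}{-35610 - 133} = \frac{1}{-35743} = - \frac{1}{35743}$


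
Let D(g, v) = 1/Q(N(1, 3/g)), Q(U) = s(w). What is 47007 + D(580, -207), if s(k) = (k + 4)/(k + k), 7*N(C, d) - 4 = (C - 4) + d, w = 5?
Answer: 423073/9 ≈ 47008.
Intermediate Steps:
N(C, d) = C/7 + d/7 (N(C, d) = 4/7 + ((C - 4) + d)/7 = 4/7 + ((-4 + C) + d)/7 = 4/7 + (-4 + C + d)/7 = 4/7 + (-4/7 + C/7 + d/7) = C/7 + d/7)
s(k) = (4 + k)/(2*k) (s(k) = (4 + k)/((2*k)) = (4 + k)*(1/(2*k)) = (4 + k)/(2*k))
Q(U) = 9/10 (Q(U) = (½)*(4 + 5)/5 = (½)*(⅕)*9 = 9/10)
D(g, v) = 10/9 (D(g, v) = 1/(9/10) = 10/9)
47007 + D(580, -207) = 47007 + 10/9 = 423073/9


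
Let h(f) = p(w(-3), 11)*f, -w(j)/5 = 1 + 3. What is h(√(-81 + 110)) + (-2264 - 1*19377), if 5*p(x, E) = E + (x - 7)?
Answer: -21641 - 16*√29/5 ≈ -21658.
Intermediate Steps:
w(j) = -20 (w(j) = -5*(1 + 3) = -5*4 = -20)
p(x, E) = -7/5 + E/5 + x/5 (p(x, E) = (E + (x - 7))/5 = (E + (-7 + x))/5 = (-7 + E + x)/5 = -7/5 + E/5 + x/5)
h(f) = -16*f/5 (h(f) = (-7/5 + (⅕)*11 + (⅕)*(-20))*f = (-7/5 + 11/5 - 4)*f = -16*f/5)
h(√(-81 + 110)) + (-2264 - 1*19377) = -16*√(-81 + 110)/5 + (-2264 - 1*19377) = -16*√29/5 + (-2264 - 19377) = -16*√29/5 - 21641 = -21641 - 16*√29/5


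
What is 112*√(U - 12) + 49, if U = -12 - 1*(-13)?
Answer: 49 + 112*I*√11 ≈ 49.0 + 371.46*I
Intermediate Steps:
U = 1 (U = -12 + 13 = 1)
112*√(U - 12) + 49 = 112*√(1 - 12) + 49 = 112*√(-11) + 49 = 112*(I*√11) + 49 = 112*I*√11 + 49 = 49 + 112*I*√11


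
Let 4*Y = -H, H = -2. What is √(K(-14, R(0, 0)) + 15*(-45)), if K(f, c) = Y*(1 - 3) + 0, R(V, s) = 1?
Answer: 26*I ≈ 26.0*I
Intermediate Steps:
Y = ½ (Y = (-1*(-2))/4 = (¼)*2 = ½ ≈ 0.50000)
K(f, c) = -1 (K(f, c) = (1 - 3)/2 + 0 = (½)*(-2) + 0 = -1 + 0 = -1)
√(K(-14, R(0, 0)) + 15*(-45)) = √(-1 + 15*(-45)) = √(-1 - 675) = √(-676) = 26*I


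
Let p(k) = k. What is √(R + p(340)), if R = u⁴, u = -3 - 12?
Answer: √50965 ≈ 225.75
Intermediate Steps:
u = -15
R = 50625 (R = (-15)⁴ = 50625)
√(R + p(340)) = √(50625 + 340) = √50965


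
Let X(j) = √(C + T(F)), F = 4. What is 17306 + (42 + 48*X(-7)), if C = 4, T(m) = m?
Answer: 17348 + 96*√2 ≈ 17484.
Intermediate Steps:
X(j) = 2*√2 (X(j) = √(4 + 4) = √8 = 2*√2)
17306 + (42 + 48*X(-7)) = 17306 + (42 + 48*(2*√2)) = 17306 + (42 + 96*√2) = 17348 + 96*√2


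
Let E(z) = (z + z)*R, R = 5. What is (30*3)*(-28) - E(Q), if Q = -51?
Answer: -2010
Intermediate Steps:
E(z) = 10*z (E(z) = (z + z)*5 = (2*z)*5 = 10*z)
(30*3)*(-28) - E(Q) = (30*3)*(-28) - 10*(-51) = 90*(-28) - 1*(-510) = -2520 + 510 = -2010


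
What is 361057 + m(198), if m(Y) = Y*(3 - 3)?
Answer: 361057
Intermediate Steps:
m(Y) = 0 (m(Y) = Y*0 = 0)
361057 + m(198) = 361057 + 0 = 361057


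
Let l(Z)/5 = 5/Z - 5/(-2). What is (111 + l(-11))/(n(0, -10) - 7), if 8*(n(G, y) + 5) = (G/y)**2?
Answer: -889/88 ≈ -10.102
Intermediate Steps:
l(Z) = 25/2 + 25/Z (l(Z) = 5*(5/Z - 5/(-2)) = 5*(5/Z - 5*(-1/2)) = 5*(5/Z + 5/2) = 5*(5/2 + 5/Z) = 25/2 + 25/Z)
n(G, y) = -5 + G**2/(8*y**2) (n(G, y) = -5 + (G/y)**2/8 = -5 + (G**2/y**2)/8 = -5 + G**2/(8*y**2))
(111 + l(-11))/(n(0, -10) - 7) = (111 + (25/2 + 25/(-11)))/((-5 + (1/8)*0**2/(-10)**2) - 7) = (111 + (25/2 + 25*(-1/11)))/((-5 + (1/8)*0*(1/100)) - 7) = (111 + (25/2 - 25/11))/((-5 + 0) - 7) = (111 + 225/22)/(-5 - 7) = (2667/22)/(-12) = (2667/22)*(-1/12) = -889/88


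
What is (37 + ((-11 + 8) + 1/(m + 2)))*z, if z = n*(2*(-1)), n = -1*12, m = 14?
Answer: 1635/2 ≈ 817.50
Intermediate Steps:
n = -12
z = 24 (z = -24*(-1) = -12*(-2) = 24)
(37 + ((-11 + 8) + 1/(m + 2)))*z = (37 + ((-11 + 8) + 1/(14 + 2)))*24 = (37 + (-3 + 1/16))*24 = (37 - 47/16)*24 = (545/16)*24 = 1635/2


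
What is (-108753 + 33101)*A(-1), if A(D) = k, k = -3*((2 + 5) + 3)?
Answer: 2269560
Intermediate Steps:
k = -30 (k = -3*(7 + 3) = -3*10 = -30)
A(D) = -30
(-108753 + 33101)*A(-1) = (-108753 + 33101)*(-30) = -75652*(-30) = 2269560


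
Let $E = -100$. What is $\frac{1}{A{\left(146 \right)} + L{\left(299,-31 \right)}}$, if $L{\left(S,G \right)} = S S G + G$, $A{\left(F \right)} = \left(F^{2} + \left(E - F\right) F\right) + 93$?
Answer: $- \frac{1}{2785969} \approx -3.5894 \cdot 10^{-7}$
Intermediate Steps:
$A{\left(F \right)} = 93 + F^{2} + F \left(-100 - F\right)$ ($A{\left(F \right)} = \left(F^{2} + \left(-100 - F\right) F\right) + 93 = \left(F^{2} + F \left(-100 - F\right)\right) + 93 = 93 + F^{2} + F \left(-100 - F\right)$)
$L{\left(S,G \right)} = G + G S^{2}$ ($L{\left(S,G \right)} = S^{2} G + G = G S^{2} + G = G + G S^{2}$)
$\frac{1}{A{\left(146 \right)} + L{\left(299,-31 \right)}} = \frac{1}{\left(93 - 14600\right) - 31 \left(1 + 299^{2}\right)} = \frac{1}{\left(93 - 14600\right) - 31 \left(1 + 89401\right)} = \frac{1}{-14507 - 2771462} = \frac{1}{-2785969} = - \frac{1}{2785969}$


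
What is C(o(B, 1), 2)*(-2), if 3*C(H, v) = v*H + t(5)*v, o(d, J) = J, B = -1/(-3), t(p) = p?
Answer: -8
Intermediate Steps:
B = ⅓ (B = -1*(-⅓) = ⅓ ≈ 0.33333)
C(H, v) = 5*v/3 + H*v/3 (C(H, v) = (v*H + 5*v)/3 = (H*v + 5*v)/3 = (5*v + H*v)/3 = 5*v/3 + H*v/3)
C(o(B, 1), 2)*(-2) = ((⅓)*2*(5 + 1))*(-2) = ((⅓)*2*6)*(-2) = 4*(-2) = -8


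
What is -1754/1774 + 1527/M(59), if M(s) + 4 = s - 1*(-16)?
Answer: 1292182/62977 ≈ 20.518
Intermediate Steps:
M(s) = 12 + s (M(s) = -4 + (s - 1*(-16)) = -4 + (s + 16) = -4 + (16 + s) = 12 + s)
-1754/1774 + 1527/M(59) = -1754/1774 + 1527/(12 + 59) = -1754*1/1774 + 1527/71 = -877/887 + 1527*(1/71) = -877/887 + 1527/71 = 1292182/62977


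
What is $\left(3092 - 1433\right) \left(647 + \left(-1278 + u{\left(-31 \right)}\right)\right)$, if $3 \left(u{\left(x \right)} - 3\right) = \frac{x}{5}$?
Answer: $- \frac{5226403}{5} \approx -1.0453 \cdot 10^{6}$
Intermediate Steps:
$u{\left(x \right)} = 3 + \frac{x}{15}$ ($u{\left(x \right)} = 3 + \frac{x \frac{1}{5}}{3} = 3 + \frac{\frac{1}{5} x}{3} = 3 + \frac{x}{15}$)
$\left(3092 - 1433\right) \left(647 + \left(-1278 + u{\left(-31 \right)}\right)\right) = \left(3092 - 1433\right) \left(647 + \left(-1278 + \left(3 + \frac{1}{15} \left(-31\right)\right)\right)\right) = 1659 \left(647 + \left(-1278 + \left(3 - \frac{31}{15}\right)\right)\right) = 1659 \left(647 + \left(-1278 + \frac{14}{15}\right)\right) = 1659 \left(647 - \frac{19156}{15}\right) = 1659 \left(- \frac{9451}{15}\right) = - \frac{5226403}{5}$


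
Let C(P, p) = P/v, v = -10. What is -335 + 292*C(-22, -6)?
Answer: 1537/5 ≈ 307.40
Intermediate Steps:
C(P, p) = -P/10 (C(P, p) = P/(-10) = P*(-1/10) = -P/10)
-335 + 292*C(-22, -6) = -335 + 292*(-1/10*(-22)) = -335 + 292*(11/5) = -335 + 3212/5 = 1537/5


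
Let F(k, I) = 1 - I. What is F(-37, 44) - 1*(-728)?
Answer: 685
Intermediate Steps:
F(-37, 44) - 1*(-728) = (1 - 1*44) - 1*(-728) = (1 - 44) + 728 = -43 + 728 = 685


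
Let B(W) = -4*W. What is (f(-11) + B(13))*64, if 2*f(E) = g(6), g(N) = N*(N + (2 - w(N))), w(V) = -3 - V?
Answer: -64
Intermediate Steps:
g(N) = N*(5 + 2*N) (g(N) = N*(N + (2 - (-3 - N))) = N*(N + (2 + (3 + N))) = N*(N + (5 + N)) = N*(5 + 2*N))
f(E) = 51 (f(E) = (6*(5 + 2*6))/2 = (6*(5 + 12))/2 = (6*17)/2 = (½)*102 = 51)
(f(-11) + B(13))*64 = (51 - 4*13)*64 = (51 - 52)*64 = -1*64 = -64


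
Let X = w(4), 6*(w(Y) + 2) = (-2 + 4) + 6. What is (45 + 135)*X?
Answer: -120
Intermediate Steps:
w(Y) = -⅔ (w(Y) = -2 + ((-2 + 4) + 6)/6 = -2 + (2 + 6)/6 = -2 + (⅙)*8 = -2 + 4/3 = -⅔)
X = -⅔ ≈ -0.66667
(45 + 135)*X = (45 + 135)*(-⅔) = 180*(-⅔) = -120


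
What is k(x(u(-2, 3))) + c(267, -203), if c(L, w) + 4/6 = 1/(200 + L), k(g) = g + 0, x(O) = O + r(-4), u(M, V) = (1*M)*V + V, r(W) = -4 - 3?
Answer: -14941/1401 ≈ -10.665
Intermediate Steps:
r(W) = -7
u(M, V) = V + M*V (u(M, V) = M*V + V = V + M*V)
x(O) = -7 + O (x(O) = O - 7 = -7 + O)
k(g) = g
c(L, w) = -⅔ + 1/(200 + L)
k(x(u(-2, 3))) + c(267, -203) = (-7 + 3*(1 - 2)) + (-397 - 2*267)/(3*(200 + 267)) = (-7 + 3*(-1)) + (⅓)*(-397 - 534)/467 = (-7 - 3) + (⅓)*(1/467)*(-931) = -10 - 931/1401 = -14941/1401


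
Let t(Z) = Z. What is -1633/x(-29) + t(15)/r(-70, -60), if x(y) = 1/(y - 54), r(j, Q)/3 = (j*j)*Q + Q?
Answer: 7971319667/58812 ≈ 1.3554e+5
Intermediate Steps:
r(j, Q) = 3*Q + 3*Q*j² (r(j, Q) = 3*((j*j)*Q + Q) = 3*(j²*Q + Q) = 3*(Q*j² + Q) = 3*(Q + Q*j²) = 3*Q + 3*Q*j²)
x(y) = 1/(-54 + y)
-1633/x(-29) + t(15)/r(-70, -60) = -1633/(1/(-54 - 29)) + 15/((3*(-60)*(1 + (-70)²))) = -1633/(1/(-83)) + 15/((3*(-60)*(1 + 4900))) = -1633/(-1/83) + 15/((3*(-60)*4901)) = -1633*(-83) + 15/(-882180) = 135539 + 15*(-1/882180) = 135539 - 1/58812 = 7971319667/58812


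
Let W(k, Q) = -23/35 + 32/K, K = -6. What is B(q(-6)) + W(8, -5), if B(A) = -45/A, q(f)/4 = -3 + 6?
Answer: -4091/420 ≈ -9.7405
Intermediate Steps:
W(k, Q) = -629/105 (W(k, Q) = -23/35 + 32/(-6) = -23*1/35 + 32*(-⅙) = -23/35 - 16/3 = -629/105)
q(f) = 12 (q(f) = 4*(-3 + 6) = 4*3 = 12)
B(q(-6)) + W(8, -5) = -45/12 - 629/105 = -45*1/12 - 629/105 = -15/4 - 629/105 = -4091/420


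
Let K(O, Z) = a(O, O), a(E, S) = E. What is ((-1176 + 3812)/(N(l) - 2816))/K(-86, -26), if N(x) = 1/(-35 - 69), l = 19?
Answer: 137072/12593195 ≈ 0.010885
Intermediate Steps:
K(O, Z) = O
N(x) = -1/104 (N(x) = 1/(-104) = -1/104)
((-1176 + 3812)/(N(l) - 2816))/K(-86, -26) = ((-1176 + 3812)/(-1/104 - 2816))/(-86) = (2636/(-292865/104))*(-1/86) = (2636*(-104/292865))*(-1/86) = -274144/292865*(-1/86) = 137072/12593195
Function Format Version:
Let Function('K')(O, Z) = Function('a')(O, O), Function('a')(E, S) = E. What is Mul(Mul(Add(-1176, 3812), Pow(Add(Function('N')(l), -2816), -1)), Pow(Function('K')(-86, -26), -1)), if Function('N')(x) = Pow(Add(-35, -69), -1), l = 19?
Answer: Rational(137072, 12593195) ≈ 0.010885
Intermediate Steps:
Function('K')(O, Z) = O
Function('N')(x) = Rational(-1, 104) (Function('N')(x) = Pow(-104, -1) = Rational(-1, 104))
Mul(Mul(Add(-1176, 3812), Pow(Add(Function('N')(l), -2816), -1)), Pow(Function('K')(-86, -26), -1)) = Mul(Mul(Add(-1176, 3812), Pow(Add(Rational(-1, 104), -2816), -1)), Pow(-86, -1)) = Mul(Mul(2636, Pow(Rational(-292865, 104), -1)), Rational(-1, 86)) = Mul(Mul(2636, Rational(-104, 292865)), Rational(-1, 86)) = Mul(Rational(-274144, 292865), Rational(-1, 86)) = Rational(137072, 12593195)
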